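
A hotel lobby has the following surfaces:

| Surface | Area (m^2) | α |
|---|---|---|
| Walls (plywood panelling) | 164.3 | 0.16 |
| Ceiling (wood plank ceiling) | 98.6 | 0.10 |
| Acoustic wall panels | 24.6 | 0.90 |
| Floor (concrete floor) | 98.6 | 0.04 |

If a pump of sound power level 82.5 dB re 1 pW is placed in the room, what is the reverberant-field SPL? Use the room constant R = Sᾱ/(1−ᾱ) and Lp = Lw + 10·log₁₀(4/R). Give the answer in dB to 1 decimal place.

A = 62.232 sabins; S = 386.1 m^2.
ᾱ = 62.232/386.1 = 0.1612; R = Sᾱ/(1−ᾱ) = 62.232/(1−0.1612) = 74.192 m^2.
Lp = 82.5 + 10·log₁₀(4/74.192) = 82.5 + (-12.68) = 69.8 dB.

69.8 dB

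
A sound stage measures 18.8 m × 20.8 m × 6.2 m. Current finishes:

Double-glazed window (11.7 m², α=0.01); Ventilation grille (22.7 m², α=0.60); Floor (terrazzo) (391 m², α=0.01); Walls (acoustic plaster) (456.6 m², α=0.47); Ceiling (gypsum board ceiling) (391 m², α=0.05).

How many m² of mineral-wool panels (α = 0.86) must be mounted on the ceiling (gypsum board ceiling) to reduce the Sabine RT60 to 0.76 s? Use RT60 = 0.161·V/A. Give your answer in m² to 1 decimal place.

323.2

Summing Sᵢαᵢ: 0.117 + 13.620 + 3.910 + 214.602 + 19.550 → A₁ = 251.799 sabins.
V = 2424.448 m³. Target absorption A₂ = 0.161 × 2424.448 / 0.76 = 513.600 sabins.
ΔA needed = 513.600 − 251.799 = 261.801 sabins.
Net gain per m²: Δα = 0.86 − 0.05 = 0.81.
Panel area = 261.801 / 0.81 = 323.2 m².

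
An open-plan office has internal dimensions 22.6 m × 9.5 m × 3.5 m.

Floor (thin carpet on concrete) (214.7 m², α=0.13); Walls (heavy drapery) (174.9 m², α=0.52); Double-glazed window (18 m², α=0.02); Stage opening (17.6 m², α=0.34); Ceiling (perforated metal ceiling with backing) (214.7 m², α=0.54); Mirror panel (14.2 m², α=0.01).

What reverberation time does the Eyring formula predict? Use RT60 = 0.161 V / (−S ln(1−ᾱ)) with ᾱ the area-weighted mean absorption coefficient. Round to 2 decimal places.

0.40 s

S = Σ Sᵢ = 654.1 m².
Absorption A = 214.7·0.13 + 174.9·0.52 + 18·0.02 + 17.6·0.34 + 214.7·0.54 + 14.2·0.01 = 241.283 sabins.
Mean coefficient ᾱ = A/S = 0.3689.
−S·ln(1−ᾱ) = −654.1 × ln(1 − 0.3689) = 301.076.
V = 22.6 × 9.5 × 3.5 = 751.45 m³.
T = 0.161·V/[−S·ln(1−ᾱ)] = 0.161·751.45/301.076 = 0.40 s.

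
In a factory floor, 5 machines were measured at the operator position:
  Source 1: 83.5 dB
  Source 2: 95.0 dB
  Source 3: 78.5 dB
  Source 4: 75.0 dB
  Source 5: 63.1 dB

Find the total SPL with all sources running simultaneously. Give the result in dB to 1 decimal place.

Sum in the linear (power) domain: Σ 10^(Lᵢ/10) = 10^(83.5/10) + 10^(95.0/10) + 10^(78.5/10) + 10^(75.0/10) + 10^(63.1/10) = 3.491e+09.
L_total = 10·log₁₀(3.491e+09) = 95.4 dB.

95.4 dB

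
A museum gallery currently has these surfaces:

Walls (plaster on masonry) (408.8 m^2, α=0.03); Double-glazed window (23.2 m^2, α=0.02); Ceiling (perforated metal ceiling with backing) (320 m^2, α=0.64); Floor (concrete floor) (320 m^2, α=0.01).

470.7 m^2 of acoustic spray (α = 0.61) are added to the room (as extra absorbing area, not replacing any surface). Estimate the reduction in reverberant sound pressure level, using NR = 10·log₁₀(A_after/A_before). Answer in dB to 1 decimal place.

3.6 dB

A_before = Σ Sᵢαᵢ = 408.8×0.03 + 23.2×0.02 + 320×0.64 + 320×0.01 = 220.728 sabins.
Treatment contributes 470.7·0.61 = 287.127 sabins.
A_after = 220.728 + 287.127 = 507.855 sabins.
NR = 10·log₁₀(507.855/220.728) = 3.6 dB.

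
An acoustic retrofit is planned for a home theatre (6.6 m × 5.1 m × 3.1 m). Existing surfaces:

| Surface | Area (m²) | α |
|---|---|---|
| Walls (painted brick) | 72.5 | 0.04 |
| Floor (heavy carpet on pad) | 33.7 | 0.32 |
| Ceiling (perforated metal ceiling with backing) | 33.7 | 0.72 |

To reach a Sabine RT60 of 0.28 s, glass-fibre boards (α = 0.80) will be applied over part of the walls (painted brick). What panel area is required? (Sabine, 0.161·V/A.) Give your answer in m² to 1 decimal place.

Total absorption A₁ = 72.5*0.04 + 33.7*0.32 + 33.7*0.72
  = 2.900 + 10.784 + 24.264 = 37.948 m² sabins.
Required A₂ = 0.161·104.346/0.28 = 59.999 sabins.
ΔA needed = 59.999 − 37.948 = 22.051 sabins.
Net gain per m²: Δα = 0.80 − 0.04 = 0.76.
Area = ΔA/Δα = 22.051/0.76 = 29.0 m².

29.0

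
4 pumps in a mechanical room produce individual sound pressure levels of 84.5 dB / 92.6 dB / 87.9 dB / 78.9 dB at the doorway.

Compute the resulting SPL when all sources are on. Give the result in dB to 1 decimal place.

94.5 dB

Converting to relative power and adding: 10^(84.5/10) + 10^(92.6/10) + 10^(87.9/10) + 10^(78.9/10) = 2.796e+09.
Combined level = 10 log₁₀(2.796e+09) = 94.5 dB.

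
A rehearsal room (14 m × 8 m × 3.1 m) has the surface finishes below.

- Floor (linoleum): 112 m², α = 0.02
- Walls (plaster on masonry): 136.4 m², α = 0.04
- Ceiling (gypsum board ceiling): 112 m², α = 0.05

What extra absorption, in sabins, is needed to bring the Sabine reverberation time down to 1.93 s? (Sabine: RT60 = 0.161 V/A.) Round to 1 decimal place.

15.7 sabins

Summing Sᵢαᵢ: 2.240 + 5.456 + 5.600 → A₁ = 13.296 sabins.
For T = 1.93 s, need A₂ = 0.161·V/T = 0.161·347.2/1.93 = 28.963 sabins.
ΔA = A₂ − A₁ = 28.963 − 13.296 = 15.7 sabins.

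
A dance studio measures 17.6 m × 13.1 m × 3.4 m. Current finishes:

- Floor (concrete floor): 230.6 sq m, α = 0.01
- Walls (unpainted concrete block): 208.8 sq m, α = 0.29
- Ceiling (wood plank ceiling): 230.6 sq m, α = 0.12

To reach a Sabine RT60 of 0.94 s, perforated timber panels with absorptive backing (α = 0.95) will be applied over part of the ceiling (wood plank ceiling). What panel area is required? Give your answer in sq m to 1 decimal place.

A₁ = Σ Sᵢαᵢ = 230.6·0.01 + 208.8·0.29 + 230.6·0.12 = 90.530 sabins.
Required A₂ = 0.161·783.904/0.94 = 134.264 sabins.
ΔA needed = 134.264 − 90.530 = 43.734 sabins.
Each sq m of panel replacing the ceiling (wood plank ceiling) adds (0.95 − 0.12) = 0.83 sabins.
Panel area = 43.734 / 0.83 = 52.7 sq m.

52.7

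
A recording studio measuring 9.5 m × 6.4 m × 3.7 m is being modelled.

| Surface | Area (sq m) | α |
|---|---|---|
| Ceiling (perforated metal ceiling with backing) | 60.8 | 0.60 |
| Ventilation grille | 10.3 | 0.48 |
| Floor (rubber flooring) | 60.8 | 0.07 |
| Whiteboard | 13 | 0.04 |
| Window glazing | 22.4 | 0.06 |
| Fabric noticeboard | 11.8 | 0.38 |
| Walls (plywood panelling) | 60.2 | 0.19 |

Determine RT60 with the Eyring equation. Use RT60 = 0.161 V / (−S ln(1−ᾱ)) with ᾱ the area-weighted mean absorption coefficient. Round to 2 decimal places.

0.49 seconds

S = Σ Sᵢ = 239.3 sq m.
Σ(Sᵢαᵢ) = 60.8×0.60 + 10.3×0.48 + 60.8×0.07 + 13×0.04 + 22.4×0.06 + 11.8×0.38 + 60.2×0.19 = 63.466.
ᾱ = 63.466 / 239.3 = 0.2652.
−S·ln(1−ᾱ) = −239.3 × ln(1 − 0.2652) = 73.742.
V = 9.5 × 6.4 × 3.7 = 224.96 m³.
T = 0.161·V/[−S·ln(1−ᾱ)] = 0.161·224.96/73.742 = 0.49 s.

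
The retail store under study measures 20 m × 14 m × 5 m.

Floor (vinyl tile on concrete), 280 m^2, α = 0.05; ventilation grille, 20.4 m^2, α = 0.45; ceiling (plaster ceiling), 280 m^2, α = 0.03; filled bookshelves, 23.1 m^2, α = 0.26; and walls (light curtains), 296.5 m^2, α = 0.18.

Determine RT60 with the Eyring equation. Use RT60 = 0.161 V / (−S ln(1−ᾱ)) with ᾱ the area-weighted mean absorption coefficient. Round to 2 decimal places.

2.35 sec

Total surface area S = 280 + 20.4 + 280 + 23.1 + 296.5 = 900.0 m^2.
Σ(Sᵢαᵢ) = 280×0.05 + 20.4×0.45 + 280×0.03 + 23.1×0.26 + 296.5×0.18 = 90.956.
Mean coefficient ᾱ = A/S = 0.1011.
−S·ln(1−ᾱ) = −900.0 × ln(1 − 0.1011) = 95.925.
V = 20 × 14 × 5 = 1400 m³.
T = 0.161·V/[−S·ln(1−ᾱ)] = 0.161·1400/95.925 = 2.35 s.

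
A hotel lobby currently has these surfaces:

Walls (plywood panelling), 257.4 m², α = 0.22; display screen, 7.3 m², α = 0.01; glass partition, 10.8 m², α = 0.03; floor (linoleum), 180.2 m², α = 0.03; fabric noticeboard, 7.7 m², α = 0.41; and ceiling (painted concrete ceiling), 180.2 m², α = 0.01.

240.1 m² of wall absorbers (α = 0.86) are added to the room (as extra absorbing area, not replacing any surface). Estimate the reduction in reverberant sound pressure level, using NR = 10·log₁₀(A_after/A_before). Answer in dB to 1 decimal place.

Total absorption A_before = 257.4·0.22 + 7.3·0.01 + 10.8·0.03 + 180.2·0.03 + 7.7·0.41 + 180.2·0.01
  = 56.628 + 0.073 + 0.324 + 5.406 + 3.157 + 1.802 = 67.390 m² sabins.
Added absorption = 240.1 × 0.86 = 206.486 sabins.
A_after = 67.390 + 206.486 = 273.876 sabins.
NR = 10·log₁₀(273.876/67.390) = 6.1 dB.

6.1 dB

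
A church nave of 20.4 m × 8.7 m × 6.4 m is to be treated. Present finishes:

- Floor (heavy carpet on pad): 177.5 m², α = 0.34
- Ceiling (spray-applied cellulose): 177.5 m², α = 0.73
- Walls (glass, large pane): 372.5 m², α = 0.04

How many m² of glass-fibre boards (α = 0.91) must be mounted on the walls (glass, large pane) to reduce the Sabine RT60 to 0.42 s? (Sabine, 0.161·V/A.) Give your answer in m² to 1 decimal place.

Summing Sᵢαᵢ: 60.350 + 129.575 + 14.900 → A₁ = 204.825 sabins.
Required A₂ = 0.161·1135.872/0.42 = 435.418 sabins.
Absorption to add: 435.418 − 204.825 = 230.593 sabins.
Each m² of panel replacing the walls (glass, large pane) adds (0.91 − 0.04) = 0.87 sabins.
Panel area = 230.593 / 0.87 = 265.0 m².

265.0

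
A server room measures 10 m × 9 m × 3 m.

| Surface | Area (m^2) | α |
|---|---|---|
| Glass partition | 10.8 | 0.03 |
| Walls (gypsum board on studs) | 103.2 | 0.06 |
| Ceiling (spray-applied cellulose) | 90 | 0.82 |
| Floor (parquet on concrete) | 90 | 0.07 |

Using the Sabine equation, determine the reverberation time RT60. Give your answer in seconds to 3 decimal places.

Summing Sᵢαᵢ: 0.324 + 6.192 + 73.800 + 6.300 → A = 86.616 sabins.
Volume V = 10 × 9 × 3 = 270 m³.
RT60 = 0.161 · V / A = 0.161 × 270 / 86.616 = 0.502 s.

0.502 s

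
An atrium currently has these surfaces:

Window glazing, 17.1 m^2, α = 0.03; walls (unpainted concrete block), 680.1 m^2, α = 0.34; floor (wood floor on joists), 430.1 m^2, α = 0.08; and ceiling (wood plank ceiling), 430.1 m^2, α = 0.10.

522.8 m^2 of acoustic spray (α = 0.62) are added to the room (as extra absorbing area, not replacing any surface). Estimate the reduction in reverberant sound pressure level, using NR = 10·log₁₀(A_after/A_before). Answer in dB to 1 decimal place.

3.1 dB

Summing Sᵢαᵢ: 0.513 + 231.234 + 34.408 + 43.010 → A_before = 309.165 sabins.
Treatment contributes 522.8·0.62 = 324.136 sabins.
A_after = 309.165 + 324.136 = 633.301 sabins.
Reduction = 10 log₁₀(A_after/A_before) = 10 log₁₀(2.0484) = 3.1 dB.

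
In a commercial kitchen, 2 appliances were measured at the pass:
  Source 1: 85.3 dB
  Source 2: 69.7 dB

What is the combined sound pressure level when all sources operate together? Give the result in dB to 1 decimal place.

Σ 10^(Lᵢ/10) = 3.482e+08.
Combined level = 10 log₁₀(3.482e+08) = 85.4 dB.

85.4 dB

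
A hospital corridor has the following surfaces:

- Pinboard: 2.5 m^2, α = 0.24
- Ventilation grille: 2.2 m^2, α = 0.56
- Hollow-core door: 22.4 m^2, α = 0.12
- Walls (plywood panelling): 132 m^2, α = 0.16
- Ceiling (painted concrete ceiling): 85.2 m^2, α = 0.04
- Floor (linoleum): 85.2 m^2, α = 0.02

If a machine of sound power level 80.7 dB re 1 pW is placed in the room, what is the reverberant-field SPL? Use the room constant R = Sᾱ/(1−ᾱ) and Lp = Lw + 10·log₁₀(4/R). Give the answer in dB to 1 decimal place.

71.4 dB

Σ(Sᵢαᵢ) = 2.5×0.24 + 2.2×0.56 + 22.4×0.12 + 132×0.16 + 85.2×0.04 + 85.2×0.02 = 30.752; total area S = 329.5 m^2.
ᾱ = 30.752/329.5 = 0.0933; R = Sᾱ/(1−ᾱ) = 30.752/(1−0.0933) = 33.916 m^2.
Lp = Lw + 10 log₁₀(4/R) = 80.7 -9.28 = 71.4 dB.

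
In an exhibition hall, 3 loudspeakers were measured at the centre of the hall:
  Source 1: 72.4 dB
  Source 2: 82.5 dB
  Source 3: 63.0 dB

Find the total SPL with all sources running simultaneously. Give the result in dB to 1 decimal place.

Σ 10^(Lᵢ/10) = 1.972e+08.
Combined level = 10 log₁₀(1.972e+08) = 82.9 dB.

82.9 dB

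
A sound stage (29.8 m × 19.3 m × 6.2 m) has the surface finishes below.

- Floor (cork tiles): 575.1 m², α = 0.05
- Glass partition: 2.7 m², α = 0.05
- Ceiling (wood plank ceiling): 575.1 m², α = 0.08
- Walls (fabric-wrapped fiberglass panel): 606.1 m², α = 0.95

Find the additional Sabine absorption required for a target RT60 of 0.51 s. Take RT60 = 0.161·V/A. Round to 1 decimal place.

Total absorption A₁ = 575.1×0.05 + 2.7×0.05 + 575.1×0.08 + 606.1×0.95
  = 28.755 + 0.135 + 46.008 + 575.795 = 650.693 m² sabins.
For T = 0.51 s, need A₂ = 0.161·V/T = 0.161·3565.868/0.51 = 1125.696 sabins.
Shortfall: 1125.696 − 650.693 = 475.0 sabins.

475.0 sabins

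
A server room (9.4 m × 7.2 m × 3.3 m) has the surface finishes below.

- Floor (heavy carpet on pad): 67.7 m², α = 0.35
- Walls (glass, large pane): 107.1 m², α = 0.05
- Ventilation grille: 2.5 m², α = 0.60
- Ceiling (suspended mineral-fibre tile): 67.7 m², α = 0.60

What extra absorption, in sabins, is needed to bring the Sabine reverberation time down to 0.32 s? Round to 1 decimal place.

Summing Sᵢαᵢ: 23.695 + 5.355 + 1.500 + 40.620 → A₁ = 71.170 sabins.
V = 223.344 m³. Required absorption A₂ = 0.161 × 223.344 / 0.32 = 112.370 sabins.
ΔA = A₂ − A₁ = 112.370 − 71.170 = 41.2 sabins.

41.2 sabins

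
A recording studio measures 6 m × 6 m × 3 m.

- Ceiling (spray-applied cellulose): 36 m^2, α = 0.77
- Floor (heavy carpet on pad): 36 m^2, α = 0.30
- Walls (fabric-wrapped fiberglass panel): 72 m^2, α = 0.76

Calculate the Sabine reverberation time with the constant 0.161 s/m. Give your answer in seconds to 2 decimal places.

0.19 seconds

Equivalent absorption area: A = 36·0.77 + 36·0.30 + 72·0.76 = 93.240 m^2.
V = 6·6·3 = 108 m³.
T = 0.161 V/A = 0.161·108/93.240 = 0.19 s.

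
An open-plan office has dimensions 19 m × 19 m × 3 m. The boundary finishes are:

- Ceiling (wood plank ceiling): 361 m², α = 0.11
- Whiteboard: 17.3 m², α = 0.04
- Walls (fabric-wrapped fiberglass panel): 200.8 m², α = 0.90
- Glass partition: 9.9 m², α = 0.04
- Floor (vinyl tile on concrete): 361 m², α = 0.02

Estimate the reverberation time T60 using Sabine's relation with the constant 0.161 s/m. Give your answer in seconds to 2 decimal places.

Equivalent absorption area: A = 361×0.11 + 17.3×0.04 + 200.8×0.90 + 9.9×0.04 + 361×0.02 = 228.738 m².
Room volume: 1083 m³.
T = 0.161 V/A = 0.161·1083/228.738 = 0.76 s.

0.76 s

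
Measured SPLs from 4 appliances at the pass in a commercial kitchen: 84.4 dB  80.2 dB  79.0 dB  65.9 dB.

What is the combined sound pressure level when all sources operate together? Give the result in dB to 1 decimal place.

Converting to relative power and adding: 10^(84.4/10) + 10^(80.2/10) + 10^(79.0/10) + 10^(65.9/10) = 4.635e+08.
L_total = 10·log₁₀(4.635e+08) = 86.7 dB.

86.7 dB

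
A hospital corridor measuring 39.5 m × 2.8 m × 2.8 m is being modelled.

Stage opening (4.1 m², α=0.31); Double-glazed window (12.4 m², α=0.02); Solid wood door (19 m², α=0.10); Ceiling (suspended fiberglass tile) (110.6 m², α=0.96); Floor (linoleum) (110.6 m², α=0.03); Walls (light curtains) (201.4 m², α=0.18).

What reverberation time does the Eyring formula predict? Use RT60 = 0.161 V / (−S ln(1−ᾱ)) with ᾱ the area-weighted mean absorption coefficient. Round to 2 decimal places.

0.28 sec

S = Σ Sᵢ = 458.1 m².
Absorption A = 4.1·0.31 + 12.4·0.02 + 19·0.10 + 110.6·0.96 + 110.6·0.03 + 201.4·0.18 = 149.165 sabins.
ᾱ = 149.165 / 458.1 = 0.3256.
−S·ln(1−ᾱ) = −458.1 × ln(1 − 0.3256) = 180.460.
V = 39.5 × 2.8 × 2.8 = 309.68 m³.
T = 0.161·V/[−S·ln(1−ᾱ)] = 0.161·309.68/180.460 = 0.28 s.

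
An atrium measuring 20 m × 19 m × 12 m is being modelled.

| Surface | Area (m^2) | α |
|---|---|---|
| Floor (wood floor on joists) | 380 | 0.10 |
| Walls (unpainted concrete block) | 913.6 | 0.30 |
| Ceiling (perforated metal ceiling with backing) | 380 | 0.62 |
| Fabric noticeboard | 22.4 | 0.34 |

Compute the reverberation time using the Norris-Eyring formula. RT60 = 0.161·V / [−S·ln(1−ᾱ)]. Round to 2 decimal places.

1.09 seconds

S = Σ Sᵢ = 1696.0 m^2.
Absorption A = 380·0.10 + 913.6·0.30 + 380·0.62 + 22.4·0.34 = 555.296 sabins.
Mean coefficient ᾱ = A/S = 0.3274.
−S·ln(1−ᾱ) = −1696.0 × ln(1 − 0.3274) = 672.641.
V = 20 × 19 × 12 = 4560 m³.
T = 0.161·V/[−S·ln(1−ᾱ)] = 0.161·4560/672.641 = 1.09 s.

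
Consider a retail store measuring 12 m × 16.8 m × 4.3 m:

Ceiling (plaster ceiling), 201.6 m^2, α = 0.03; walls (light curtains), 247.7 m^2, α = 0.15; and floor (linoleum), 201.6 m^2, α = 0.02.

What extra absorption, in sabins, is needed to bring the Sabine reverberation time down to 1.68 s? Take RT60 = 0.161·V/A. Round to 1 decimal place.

35.8 sabins

Equivalent absorption area: A₁ = 201.6*0.03 + 247.7*0.15 + 201.6*0.02 = 47.235 m^2.
For T = 1.68 s, need A₂ = 0.161·V/T = 0.161·866.88/1.68 = 83.076 sabins.
Shortfall: 83.076 − 47.235 = 35.8 sabins.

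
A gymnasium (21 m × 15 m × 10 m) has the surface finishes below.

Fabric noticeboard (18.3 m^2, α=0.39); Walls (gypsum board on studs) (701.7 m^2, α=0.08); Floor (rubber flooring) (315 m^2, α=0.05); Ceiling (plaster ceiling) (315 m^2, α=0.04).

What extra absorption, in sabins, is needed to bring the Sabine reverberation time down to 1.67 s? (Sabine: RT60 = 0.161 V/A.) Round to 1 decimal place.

Equivalent absorption area: A₁ = 18.3×0.39 + 701.7×0.08 + 315×0.05 + 315×0.04 = 91.623 m^2.
For T = 1.67 s, need A₂ = 0.161·V/T = 0.161·3150/1.67 = 303.683 sabins.
ΔA = A₂ − A₁ = 303.683 − 91.623 = 212.1 sabins.

212.1 sabins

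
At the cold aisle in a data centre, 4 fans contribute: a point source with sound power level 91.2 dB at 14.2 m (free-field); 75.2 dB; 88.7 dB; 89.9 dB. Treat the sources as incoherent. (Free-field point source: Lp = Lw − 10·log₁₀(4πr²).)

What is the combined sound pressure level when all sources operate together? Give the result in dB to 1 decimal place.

92.4 dB

Source at 14.2 m: Lp = 91.2 − 10·log₁₀(4π·14.2²) = 91.2 − 10·log₁₀(2533.883) = 57.2 dB.
Converting to relative power and adding: 10^(57.2/10) + 10^(75.2/10) + 10^(88.7/10) + 10^(89.9/10) = 1.752e+09.
L_total = 10·log₁₀(1.752e+09) = 92.4 dB.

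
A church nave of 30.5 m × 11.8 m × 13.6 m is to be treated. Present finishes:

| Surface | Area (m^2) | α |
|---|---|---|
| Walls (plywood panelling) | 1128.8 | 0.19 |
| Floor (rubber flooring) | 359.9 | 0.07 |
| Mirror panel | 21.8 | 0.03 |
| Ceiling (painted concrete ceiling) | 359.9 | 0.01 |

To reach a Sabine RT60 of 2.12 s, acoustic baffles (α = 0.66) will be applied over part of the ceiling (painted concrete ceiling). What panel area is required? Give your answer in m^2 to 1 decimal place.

A₁ = Σ Sᵢαᵢ = 1128.8·0.19 + 359.9·0.07 + 21.8·0.03 + 359.9·0.01 = 243.918 sabins.
V = 4894.64 m³. Target absorption A₂ = 0.161 × 4894.64 / 2.12 = 371.716 sabins.
Absorption to add: 371.716 − 243.918 = 127.798 sabins.
Each m^2 of panel replacing the ceiling (painted concrete ceiling) adds (0.66 − 0.01) = 0.65 sabins.
Area = ΔA/Δα = 127.798/0.65 = 196.6 m^2.

196.6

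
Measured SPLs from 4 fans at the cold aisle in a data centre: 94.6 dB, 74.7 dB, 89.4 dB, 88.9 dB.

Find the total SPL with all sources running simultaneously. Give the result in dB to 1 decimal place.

Sum in the linear (power) domain: Σ 10^(Lᵢ/10) = 10^(94.6/10) + 10^(74.7/10) + 10^(89.4/10) + 10^(88.9/10) = 4.561e+09.
Combined level = 10 log₁₀(4.561e+09) = 96.6 dB.

96.6 dB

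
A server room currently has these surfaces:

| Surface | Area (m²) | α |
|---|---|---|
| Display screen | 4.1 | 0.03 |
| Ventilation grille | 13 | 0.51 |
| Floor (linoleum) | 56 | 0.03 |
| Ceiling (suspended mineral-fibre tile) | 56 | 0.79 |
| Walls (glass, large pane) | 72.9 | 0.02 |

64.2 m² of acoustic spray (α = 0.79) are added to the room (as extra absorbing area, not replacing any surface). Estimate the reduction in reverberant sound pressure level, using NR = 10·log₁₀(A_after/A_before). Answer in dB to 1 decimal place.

Equivalent absorption area: A_before = 4.1·0.03 + 13·0.51 + 56·0.03 + 56·0.79 + 72.9·0.02 = 54.131 m².
Added absorption = 64.2 × 0.79 = 50.718 sabins.
A_after = 54.131 + 50.718 = 104.849 sabins.
NR = 10·log₁₀(104.849/54.131) = 2.9 dB.

2.9 dB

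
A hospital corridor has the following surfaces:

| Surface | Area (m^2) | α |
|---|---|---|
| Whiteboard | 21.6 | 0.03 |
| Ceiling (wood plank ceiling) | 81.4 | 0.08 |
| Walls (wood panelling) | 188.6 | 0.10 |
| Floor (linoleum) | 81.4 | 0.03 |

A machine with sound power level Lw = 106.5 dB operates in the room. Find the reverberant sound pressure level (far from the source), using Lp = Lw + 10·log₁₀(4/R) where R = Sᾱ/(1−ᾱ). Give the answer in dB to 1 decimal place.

97.6 dB

Σ(Sᵢαᵢ) = 21.6·0.03 + 81.4·0.08 + 188.6·0.10 + 81.4·0.03 = 28.462; total area S = 373.0 m^2.
ᾱ = 28.462/373.0 = 0.0763; R = Sᾱ/(1−ᾱ) = 28.462/(1−0.0763) = 30.813 m^2.
Lp = Lw + 10 log₁₀(4/R) = 106.5 -8.87 = 97.6 dB.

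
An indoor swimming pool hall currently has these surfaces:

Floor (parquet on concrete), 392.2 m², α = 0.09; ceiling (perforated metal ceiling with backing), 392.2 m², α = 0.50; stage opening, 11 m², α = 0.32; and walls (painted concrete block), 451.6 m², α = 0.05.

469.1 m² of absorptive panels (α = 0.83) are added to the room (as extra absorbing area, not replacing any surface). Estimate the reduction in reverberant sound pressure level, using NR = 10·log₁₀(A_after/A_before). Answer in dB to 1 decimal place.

Equivalent absorption area: A_before = 392.2*0.09 + 392.2*0.50 + 11*0.32 + 451.6*0.05 = 257.498 m².
Treatment contributes 469.1·0.83 = 389.353 sabins.
New total A_after = 646.851 sabins.
Reduction = 10 log₁₀(A_after/A_before) = 10 log₁₀(2.5121) = 4.0 dB.

4.0 dB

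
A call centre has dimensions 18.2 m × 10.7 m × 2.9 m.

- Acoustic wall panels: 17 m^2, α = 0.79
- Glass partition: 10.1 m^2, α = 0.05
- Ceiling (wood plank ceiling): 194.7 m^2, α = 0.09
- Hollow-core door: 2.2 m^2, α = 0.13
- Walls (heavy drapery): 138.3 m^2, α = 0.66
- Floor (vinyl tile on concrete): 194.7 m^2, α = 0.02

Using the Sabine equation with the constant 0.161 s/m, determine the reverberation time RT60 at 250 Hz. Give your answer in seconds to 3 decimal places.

Summing Sᵢαᵢ: 13.430 + 0.505 + 17.523 + 0.286 + 91.278 + 3.894 → A = 126.916 sabins.
Volume V = 18.2 × 10.7 × 2.9 = 564.746 m³.
Sabine: RT60 = 0.161 × 564.746 / 126.916 = 0.716 s.

0.716 sec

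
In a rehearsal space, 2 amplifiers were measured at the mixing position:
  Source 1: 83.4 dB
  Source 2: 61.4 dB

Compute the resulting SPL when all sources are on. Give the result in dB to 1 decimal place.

83.4 dB

Sum in the linear (power) domain: Σ 10^(Lᵢ/10) = 10^(83.4/10) + 10^(61.4/10) = 2.202e+08.
Combined level = 10 log₁₀(2.202e+08) = 83.4 dB.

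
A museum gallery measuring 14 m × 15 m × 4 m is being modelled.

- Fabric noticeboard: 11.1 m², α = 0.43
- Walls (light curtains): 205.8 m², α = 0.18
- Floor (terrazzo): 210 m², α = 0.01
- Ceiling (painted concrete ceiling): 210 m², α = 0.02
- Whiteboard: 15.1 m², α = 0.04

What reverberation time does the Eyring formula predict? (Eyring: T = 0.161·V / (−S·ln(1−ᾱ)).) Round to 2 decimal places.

2.67 seconds

Total surface area S = 11.1 + 205.8 + 210 + 210 + 15.1 = 652.0 m².
Σ(Sᵢαᵢ) = 11.1×0.43 + 205.8×0.18 + 210×0.01 + 210×0.02 + 15.1×0.04 = 48.721.
ᾱ = 48.721 / 652.0 = 0.0747.
Eyring denominator: −S ln(1−ᾱ) = 50.619.
V = 14 × 15 × 4 = 840 m³.
RT60 = 0.161 × 840 / 50.619 = 2.67 s.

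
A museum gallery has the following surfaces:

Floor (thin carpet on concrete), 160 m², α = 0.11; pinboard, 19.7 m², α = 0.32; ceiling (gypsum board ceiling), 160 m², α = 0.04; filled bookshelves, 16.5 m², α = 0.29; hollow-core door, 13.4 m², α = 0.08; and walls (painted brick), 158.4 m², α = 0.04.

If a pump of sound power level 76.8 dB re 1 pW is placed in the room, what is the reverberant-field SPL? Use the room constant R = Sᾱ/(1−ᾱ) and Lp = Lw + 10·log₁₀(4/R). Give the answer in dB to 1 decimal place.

66.2 dB

Σ(Sᵢαᵢ) = 160·0.11 + 19.7·0.32 + 160·0.04 + 16.5·0.29 + 13.4·0.08 + 158.4·0.04 = 42.497; total area S = 528.0 m².
ᾱ = 42.497/528.0 = 0.0805; R = Sᾱ/(1−ᾱ) = 42.497/(1−0.0805) = 46.218 m².
Lp = 76.8 + 10·log₁₀(4/46.218) = 76.8 + (-10.63) = 66.2 dB.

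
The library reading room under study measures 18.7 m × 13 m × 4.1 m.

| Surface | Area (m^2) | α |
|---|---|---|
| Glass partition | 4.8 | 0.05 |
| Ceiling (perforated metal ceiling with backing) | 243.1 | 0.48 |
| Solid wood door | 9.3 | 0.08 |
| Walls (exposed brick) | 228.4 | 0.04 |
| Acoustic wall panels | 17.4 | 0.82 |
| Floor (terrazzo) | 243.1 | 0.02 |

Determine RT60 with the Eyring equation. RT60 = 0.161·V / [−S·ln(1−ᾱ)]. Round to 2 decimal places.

Total surface area S = 4.8 + 243.1 + 9.3 + 228.4 + 17.4 + 243.1 = 746.1 m^2.
Absorption A = 4.8×0.05 + 243.1×0.48 + 9.3×0.08 + 228.4×0.04 + 17.4×0.82 + 243.1×0.02 = 145.938 sabins.
ᾱ = 145.938 / 746.1 = 0.1956.
−S·ln(1−ᾱ) = −746.1 × ln(1 − 0.1956) = 162.395.
V = 18.7 × 13 × 4.1 = 996.71 m³.
T = 0.161·V/[−S·ln(1−ᾱ)] = 0.161·996.71/162.395 = 0.99 s.

0.99 seconds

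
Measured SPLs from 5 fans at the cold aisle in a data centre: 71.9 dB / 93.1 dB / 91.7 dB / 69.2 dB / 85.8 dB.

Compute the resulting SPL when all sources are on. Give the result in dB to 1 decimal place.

Sum in the linear (power) domain: Σ 10^(Lᵢ/10) = 10^(71.9/10) + 10^(93.1/10) + 10^(91.7/10) + 10^(69.2/10) + 10^(85.8/10) = 3.925e+09.
Back to dB: 10·log₁₀ Σ = 95.9 dB.

95.9 dB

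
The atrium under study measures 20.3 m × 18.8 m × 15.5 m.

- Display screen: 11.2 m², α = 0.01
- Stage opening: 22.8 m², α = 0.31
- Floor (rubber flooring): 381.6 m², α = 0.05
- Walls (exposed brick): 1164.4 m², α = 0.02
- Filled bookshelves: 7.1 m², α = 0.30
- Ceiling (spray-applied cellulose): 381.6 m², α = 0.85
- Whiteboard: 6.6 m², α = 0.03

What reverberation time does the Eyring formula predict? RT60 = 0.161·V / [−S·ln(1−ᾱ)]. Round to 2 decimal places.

2.28 s

Total surface area S = 11.2 + 22.8 + 381.6 + 1164.4 + 7.1 + 381.6 + 6.6 = 1975.3 m².
Absorption A = 11.2×0.01 + 22.8×0.31 + 381.6×0.05 + 1164.4×0.02 + 7.1×0.30 + 381.6×0.85 + 6.6×0.03 = 376.236 sabins.
Mean coefficient ᾱ = A/S = 0.1905.
−S·ln(1−ᾱ) = −1975.3 × ln(1 − 0.1905) = 417.457.
V = 20.3 × 18.8 × 15.5 = 5915.42 m³.
RT60 = 0.161 × 5915.42 / 417.457 = 2.28 s.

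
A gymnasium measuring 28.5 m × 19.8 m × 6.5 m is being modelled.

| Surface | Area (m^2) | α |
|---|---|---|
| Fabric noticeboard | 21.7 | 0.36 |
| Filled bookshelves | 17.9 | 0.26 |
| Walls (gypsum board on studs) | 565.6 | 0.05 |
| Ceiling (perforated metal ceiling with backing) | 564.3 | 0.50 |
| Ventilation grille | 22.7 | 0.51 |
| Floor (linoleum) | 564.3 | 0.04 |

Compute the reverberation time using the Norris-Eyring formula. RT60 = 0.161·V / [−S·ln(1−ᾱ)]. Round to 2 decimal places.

S = Σ Sᵢ = 1756.5 m^2.
Absorption A = 21.7×0.36 + 17.9×0.26 + 565.6×0.05 + 564.3×0.50 + 22.7×0.51 + 564.3×0.04 = 357.045 sabins.
ᾱ = 357.045 / 1756.5 = 0.2033.
−S·ln(1−ᾱ) = −1756.5 × ln(1 − 0.2033) = 399.212.
V = 28.5 × 19.8 × 6.5 = 3667.95 m³.
RT60 = 0.161 × 3667.95 / 399.212 = 1.48 s.

1.48 s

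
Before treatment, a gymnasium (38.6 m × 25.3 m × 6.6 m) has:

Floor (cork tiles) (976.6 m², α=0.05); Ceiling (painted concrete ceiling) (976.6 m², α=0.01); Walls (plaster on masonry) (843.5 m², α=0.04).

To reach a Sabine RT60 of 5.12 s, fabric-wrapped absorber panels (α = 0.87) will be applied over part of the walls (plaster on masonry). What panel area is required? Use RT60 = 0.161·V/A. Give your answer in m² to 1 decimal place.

132.9

Equivalent absorption area: A₁ = 976.6×0.05 + 976.6×0.01 + 843.5×0.04 = 92.336 m².
V = 6445.428 m³. Target absorption A₂ = 0.161 × 6445.428 / 5.12 = 202.678 sabins.
ΔA needed = 202.678 − 92.336 = 110.342 sabins.
Each m² of panel replacing the walls (plaster on masonry) adds (0.87 − 0.04) = 0.83 sabins.
Area = ΔA/Δα = 110.342/0.83 = 132.9 m².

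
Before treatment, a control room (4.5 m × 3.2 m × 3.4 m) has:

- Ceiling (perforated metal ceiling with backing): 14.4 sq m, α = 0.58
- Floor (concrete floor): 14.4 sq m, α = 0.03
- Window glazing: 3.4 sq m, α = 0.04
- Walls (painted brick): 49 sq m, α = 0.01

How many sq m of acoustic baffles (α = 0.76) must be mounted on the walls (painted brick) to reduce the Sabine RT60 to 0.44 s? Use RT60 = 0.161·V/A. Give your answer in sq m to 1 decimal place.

11.3

Equivalent absorption area: A₁ = 14.4*0.58 + 14.4*0.03 + 3.4*0.04 + 49*0.01 = 9.410 sq m.
V = 48.96 m³. Target absorption A₂ = 0.161 × 48.96 / 0.44 = 17.915 sabins.
Absorption to add: 17.915 − 9.410 = 8.505 sabins.
Each sq m of panel replacing the walls (painted brick) adds (0.76 − 0.01) = 0.75 sabins.
Panel area = 8.505 / 0.75 = 11.3 sq m.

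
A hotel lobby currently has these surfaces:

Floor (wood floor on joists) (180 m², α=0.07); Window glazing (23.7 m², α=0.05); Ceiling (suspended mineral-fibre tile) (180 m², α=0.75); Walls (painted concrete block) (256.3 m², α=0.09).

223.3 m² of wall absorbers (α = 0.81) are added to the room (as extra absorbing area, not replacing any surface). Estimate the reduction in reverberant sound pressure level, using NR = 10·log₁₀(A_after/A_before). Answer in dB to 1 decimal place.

Equivalent absorption area: A_before = 180×0.07 + 23.7×0.05 + 180×0.75 + 256.3×0.09 = 171.852 m².
Treatment contributes 223.3·0.81 = 180.873 sabins.
New total A_after = 352.725 sabins.
Reduction = 10 log₁₀(A_after/A_before) = 10 log₁₀(2.0525) = 3.1 dB.

3.1 dB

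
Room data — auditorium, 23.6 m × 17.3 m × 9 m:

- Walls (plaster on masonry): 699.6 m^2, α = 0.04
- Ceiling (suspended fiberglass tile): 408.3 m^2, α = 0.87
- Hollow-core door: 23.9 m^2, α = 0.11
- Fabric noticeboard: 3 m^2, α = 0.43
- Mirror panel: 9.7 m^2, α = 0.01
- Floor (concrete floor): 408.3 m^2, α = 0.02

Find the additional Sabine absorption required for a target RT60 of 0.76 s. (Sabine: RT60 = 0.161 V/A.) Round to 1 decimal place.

383.0 sabins

Equivalent absorption area: A₁ = 699.6·0.04 + 408.3·0.87 + 23.9·0.11 + 3·0.43 + 9.7·0.01 + 408.3·0.02 = 395.387 m^2.
For T = 0.76 s, need A₂ = 0.161·V/T = 0.161·3674.52/0.76 = 778.418 sabins.
Shortfall: 778.418 − 395.387 = 383.0 sabins.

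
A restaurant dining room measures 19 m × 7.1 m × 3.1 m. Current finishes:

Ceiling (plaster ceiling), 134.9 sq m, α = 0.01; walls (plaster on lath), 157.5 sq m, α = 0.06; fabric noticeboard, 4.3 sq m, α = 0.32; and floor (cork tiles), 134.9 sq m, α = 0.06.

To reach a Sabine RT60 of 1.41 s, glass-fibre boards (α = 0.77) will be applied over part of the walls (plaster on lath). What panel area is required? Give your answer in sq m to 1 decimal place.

Equivalent absorption area: A₁ = 134.9×0.01 + 157.5×0.06 + 4.3×0.32 + 134.9×0.06 = 20.269 sq m.
V = 418.19 m³. Target absorption A₂ = 0.161 × 418.19 / 1.41 = 47.751 sabins.
ΔA needed = 47.751 − 20.269 = 27.482 sabins.
Each sq m of panel replacing the walls (plaster on lath) adds (0.77 − 0.06) = 0.71 sabins.
Area = ΔA/Δα = 27.482/0.71 = 38.7 sq m.

38.7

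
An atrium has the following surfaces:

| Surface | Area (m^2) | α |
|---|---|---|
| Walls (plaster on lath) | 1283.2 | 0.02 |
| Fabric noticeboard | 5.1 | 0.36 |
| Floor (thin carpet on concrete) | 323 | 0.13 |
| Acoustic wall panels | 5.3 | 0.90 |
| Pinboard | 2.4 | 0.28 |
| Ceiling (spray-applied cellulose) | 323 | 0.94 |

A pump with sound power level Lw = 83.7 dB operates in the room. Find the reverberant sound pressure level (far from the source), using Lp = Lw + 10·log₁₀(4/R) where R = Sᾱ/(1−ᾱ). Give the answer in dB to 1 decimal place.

A = 378.552 sabins; S = 1942.0 m^2.
ᾱ = 378.552/1942.0 = 0.1949; R = Sᾱ/(1−ᾱ) = 378.552/(1−0.1949) = 470.193 m^2.
Lp = 83.7 + 10·log₁₀(4/470.193) = 83.7 + (-20.70) = 63.0 dB.

63.0 dB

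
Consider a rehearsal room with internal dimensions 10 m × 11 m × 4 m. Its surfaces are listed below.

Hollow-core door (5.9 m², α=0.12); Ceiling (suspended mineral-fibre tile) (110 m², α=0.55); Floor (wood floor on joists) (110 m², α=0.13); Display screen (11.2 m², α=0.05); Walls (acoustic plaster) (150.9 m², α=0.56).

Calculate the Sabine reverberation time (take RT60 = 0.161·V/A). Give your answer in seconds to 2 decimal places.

Equivalent absorption area: A = 5.9·0.12 + 110·0.55 + 110·0.13 + 11.2·0.05 + 150.9·0.56 = 160.572 m².
V = 10·11·4 = 440 m³.
Sabine: RT60 = 0.161 × 440 / 160.572 = 0.44 s.

0.44 seconds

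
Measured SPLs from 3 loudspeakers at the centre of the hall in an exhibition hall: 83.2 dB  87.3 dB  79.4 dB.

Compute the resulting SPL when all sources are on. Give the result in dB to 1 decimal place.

89.2 dB

Converting to relative power and adding: 10^(83.2/10) + 10^(87.3/10) + 10^(79.4/10) = 8.331e+08.
L_total = 10·log₁₀(8.331e+08) = 89.2 dB.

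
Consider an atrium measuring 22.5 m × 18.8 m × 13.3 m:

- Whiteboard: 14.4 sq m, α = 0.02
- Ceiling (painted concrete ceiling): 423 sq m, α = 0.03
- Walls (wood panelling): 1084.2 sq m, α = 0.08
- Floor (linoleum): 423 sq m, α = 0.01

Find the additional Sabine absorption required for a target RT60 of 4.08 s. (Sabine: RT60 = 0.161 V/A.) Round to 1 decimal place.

Total absorption A₁ = 14.4·0.02 + 423·0.03 + 1084.2·0.08 + 423·0.01
  = 0.288 + 12.690 + 86.736 + 4.230 = 103.944 sq m sabins.
Target A₂ = 0.161·5625.9/4.08 = 222.002 sabins (V = 5625.9 m³).
Shortfall: 222.002 − 103.944 = 118.1 sabins.

118.1 sabins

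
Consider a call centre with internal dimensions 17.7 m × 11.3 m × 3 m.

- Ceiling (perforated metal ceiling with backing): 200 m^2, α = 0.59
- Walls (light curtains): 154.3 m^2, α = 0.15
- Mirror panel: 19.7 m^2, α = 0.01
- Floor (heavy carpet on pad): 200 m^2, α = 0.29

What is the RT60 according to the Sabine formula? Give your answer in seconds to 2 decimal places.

0.48 sec

Equivalent absorption area: A = 200×0.59 + 154.3×0.15 + 19.7×0.01 + 200×0.29 = 199.342 m^2.
V = 17.7·11.3·3 = 600.03 m³.
Sabine: RT60 = 0.161 × 600.03 / 199.342 = 0.48 s.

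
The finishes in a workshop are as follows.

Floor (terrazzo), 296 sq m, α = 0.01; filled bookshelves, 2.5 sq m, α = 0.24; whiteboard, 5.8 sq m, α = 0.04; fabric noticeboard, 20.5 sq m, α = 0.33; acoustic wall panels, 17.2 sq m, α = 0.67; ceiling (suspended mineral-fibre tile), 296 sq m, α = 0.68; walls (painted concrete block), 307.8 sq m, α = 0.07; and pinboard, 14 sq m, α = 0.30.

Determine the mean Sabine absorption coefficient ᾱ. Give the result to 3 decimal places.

Total surface area S = 959.8 sq m.
Σ(Sᵢαᵢ) = 296·0.01 + 2.5·0.24 + 5.8·0.04 + 20.5·0.33 + 17.2·0.67 + 296·0.68 + 307.8·0.07 + 14·0.30 = 249.107.
ᾱ = 249.107 / 959.8 = 0.260.

0.260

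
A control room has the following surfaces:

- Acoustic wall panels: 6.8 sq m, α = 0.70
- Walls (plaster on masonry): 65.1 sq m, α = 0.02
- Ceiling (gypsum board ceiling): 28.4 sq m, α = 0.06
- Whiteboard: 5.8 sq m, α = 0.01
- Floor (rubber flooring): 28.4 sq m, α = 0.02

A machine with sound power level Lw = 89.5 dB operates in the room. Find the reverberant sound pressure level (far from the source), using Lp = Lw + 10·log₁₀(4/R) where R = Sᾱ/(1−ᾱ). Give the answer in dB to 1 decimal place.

86.0 dB

A = 8.392 sabins; S = 134.5 sq m.
ᾱ = 0.0624, so room constant R = A/(1−ᾱ) = 8.951 sq m.
Lp = 89.5 + 10·log₁₀(4/8.951) = 89.5 + (-3.50) = 86.0 dB.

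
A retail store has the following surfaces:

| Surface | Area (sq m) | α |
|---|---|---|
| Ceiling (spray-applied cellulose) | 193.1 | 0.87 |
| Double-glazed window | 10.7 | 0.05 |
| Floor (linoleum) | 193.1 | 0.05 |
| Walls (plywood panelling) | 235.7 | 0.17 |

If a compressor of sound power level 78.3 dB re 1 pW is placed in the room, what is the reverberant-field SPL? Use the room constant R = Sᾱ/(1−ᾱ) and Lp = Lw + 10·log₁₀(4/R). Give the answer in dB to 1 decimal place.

Σ(Sᵢαᵢ) = 193.1×0.87 + 10.7×0.05 + 193.1×0.05 + 235.7×0.17 = 218.256; total area S = 632.6 sq m.
ᾱ = 0.3450, so room constant R = A/(1−ᾱ) = 333.215 sq m.
Lp = 78.3 + 10·log₁₀(4/333.215) = 78.3 + (-19.21) = 59.1 dB.

59.1 dB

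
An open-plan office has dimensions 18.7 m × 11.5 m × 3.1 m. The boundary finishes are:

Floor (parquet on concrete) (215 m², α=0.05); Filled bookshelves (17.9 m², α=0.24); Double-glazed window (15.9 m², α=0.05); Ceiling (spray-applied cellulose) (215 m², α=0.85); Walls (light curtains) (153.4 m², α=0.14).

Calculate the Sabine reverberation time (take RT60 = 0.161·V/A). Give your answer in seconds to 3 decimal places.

0.488 s

Summing Sᵢαᵢ: 10.750 + 4.296 + 0.795 + 182.750 + 21.476 → A = 220.067 sabins.
Room volume: 666.655 m³.
RT60 = 0.161 · V / A = 0.161 × 666.655 / 220.067 = 0.488 s.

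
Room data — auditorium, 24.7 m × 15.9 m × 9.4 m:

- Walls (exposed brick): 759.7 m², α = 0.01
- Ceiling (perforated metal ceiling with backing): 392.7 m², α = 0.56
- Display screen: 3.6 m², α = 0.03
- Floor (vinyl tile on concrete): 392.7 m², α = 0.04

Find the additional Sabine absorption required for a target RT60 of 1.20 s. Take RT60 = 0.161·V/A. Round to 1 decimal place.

Summing Sᵢαᵢ: 7.597 + 219.912 + 0.108 + 15.708 → A₁ = 243.325 sabins.
V = 3691.662 m³. Required absorption A₂ = 0.161 × 3691.662 / 1.20 = 495.298 sabins.
Additional absorption ΔA = 495.298 − 243.325 = 252.0 sabins.

252.0 sabins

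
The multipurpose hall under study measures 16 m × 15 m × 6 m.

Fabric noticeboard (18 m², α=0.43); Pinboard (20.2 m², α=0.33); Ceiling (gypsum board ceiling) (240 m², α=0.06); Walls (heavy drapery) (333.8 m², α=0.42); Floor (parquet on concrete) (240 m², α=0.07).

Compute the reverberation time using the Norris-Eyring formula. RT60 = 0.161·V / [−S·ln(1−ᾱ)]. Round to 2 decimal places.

1.11 s

Total surface area S = 18 + 20.2 + 240 + 333.8 + 240 = 852.0 m².
Σ(Sᵢαᵢ) = 18·0.43 + 20.2·0.33 + 240·0.06 + 333.8·0.42 + 240·0.07 = 185.802.
ᾱ = 185.802 / 852.0 = 0.2181.
−S·ln(1−ᾱ) = −852.0 × ln(1 − 0.2181) = 209.616.
V = 16 × 15 × 6 = 1440 m³.
T = 0.161·V/[−S·ln(1−ᾱ)] = 0.161·1440/209.616 = 1.11 s.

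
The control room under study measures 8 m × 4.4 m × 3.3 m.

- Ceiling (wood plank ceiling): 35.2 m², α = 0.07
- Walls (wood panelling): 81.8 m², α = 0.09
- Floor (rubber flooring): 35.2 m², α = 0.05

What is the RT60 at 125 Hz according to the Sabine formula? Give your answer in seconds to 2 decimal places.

Equivalent absorption area: A = 35.2*0.07 + 81.8*0.09 + 35.2*0.05 = 11.586 m².
Volume V = 8 × 4.4 × 3.3 = 116.16 m³.
T = 0.161 V/A = 0.161·116.16/11.586 = 1.61 s.

1.61 s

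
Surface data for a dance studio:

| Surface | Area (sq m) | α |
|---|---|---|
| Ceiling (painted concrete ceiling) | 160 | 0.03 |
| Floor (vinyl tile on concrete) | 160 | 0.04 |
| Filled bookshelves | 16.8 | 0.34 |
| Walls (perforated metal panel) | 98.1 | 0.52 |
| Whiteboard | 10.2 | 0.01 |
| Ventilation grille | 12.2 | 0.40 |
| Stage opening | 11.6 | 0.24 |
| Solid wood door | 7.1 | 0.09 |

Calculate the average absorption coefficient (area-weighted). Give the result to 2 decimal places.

0.16

Total surface area S = 476.0 sq m.
Σ(Sᵢαᵢ) = 160×0.03 + 160×0.04 + 16.8×0.34 + 98.1×0.52 + 10.2×0.01 + 12.2×0.40 + 11.6×0.24 + 7.1×0.09 = 76.329.
ᾱ = 76.329 / 476.0 = 0.16.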